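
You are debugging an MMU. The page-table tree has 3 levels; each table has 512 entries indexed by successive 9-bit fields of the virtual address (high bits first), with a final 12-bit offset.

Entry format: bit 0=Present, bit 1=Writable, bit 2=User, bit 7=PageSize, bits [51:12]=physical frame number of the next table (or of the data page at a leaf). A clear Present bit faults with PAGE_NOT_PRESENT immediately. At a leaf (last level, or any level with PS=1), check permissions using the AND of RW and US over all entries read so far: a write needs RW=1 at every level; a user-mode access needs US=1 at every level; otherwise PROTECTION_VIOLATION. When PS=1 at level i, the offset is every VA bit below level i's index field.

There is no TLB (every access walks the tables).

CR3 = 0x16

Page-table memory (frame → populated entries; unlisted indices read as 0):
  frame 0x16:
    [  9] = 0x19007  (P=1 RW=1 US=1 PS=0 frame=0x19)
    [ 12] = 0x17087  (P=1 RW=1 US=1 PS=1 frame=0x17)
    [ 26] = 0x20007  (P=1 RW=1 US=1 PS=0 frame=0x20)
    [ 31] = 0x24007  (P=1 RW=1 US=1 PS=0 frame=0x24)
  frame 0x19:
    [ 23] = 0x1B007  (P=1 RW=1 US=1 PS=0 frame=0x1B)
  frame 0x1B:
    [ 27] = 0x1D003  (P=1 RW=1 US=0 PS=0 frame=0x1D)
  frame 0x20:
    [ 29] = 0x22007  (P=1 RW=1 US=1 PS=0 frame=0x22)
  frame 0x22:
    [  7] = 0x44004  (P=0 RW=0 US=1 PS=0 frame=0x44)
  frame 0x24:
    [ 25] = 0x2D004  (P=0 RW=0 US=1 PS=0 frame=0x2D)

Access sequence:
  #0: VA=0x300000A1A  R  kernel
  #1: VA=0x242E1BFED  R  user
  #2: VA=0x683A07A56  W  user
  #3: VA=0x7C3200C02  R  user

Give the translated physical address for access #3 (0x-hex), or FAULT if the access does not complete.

Walk each access:
#0 VA=0x300000A1A (r,kernel):
  lvl0: tbl 0x16, slot 12 ⇒ 0x17087 (P1/RW1/US1/PS1)
  ⇒ phys 0x17A1A (huge @L0)  [1 reads]
#1 VA=0x242E1BFED (r,user):
  lvl0: tbl 0x16, slot 9 ⇒ 0x19007 (P1/RW1/US1/PS0)
  lvl1: tbl 0x19, slot 23 ⇒ 0x1B007 (P1/RW1/US1/PS0)
  lvl2: tbl 0x1B, slot 27 ⇒ 0x1D003 (P1/RW1/US0/PS0)
  → PROTECTION_VIOLATION  (3 entries read)
#2 VA=0x683A07A56 (w,user):
  lvl0: tbl 0x16, slot 26 ⇒ 0x20007 (P1/RW1/US1/PS0)
  lvl1: tbl 0x20, slot 29 ⇒ 0x22007 (P1/RW1/US1/PS0)
  lvl2: tbl 0x22, slot 7 ⇒ 0x44004 (P0/RW0/US1/PS0)
  → PAGE_NOT_PRESENT  (3 entries read)
#3 VA=0x7C3200C02 (r,user):
  lvl0: tbl 0x16, slot 31 ⇒ 0x24007 (P1/RW1/US1/PS0)
  lvl1: tbl 0x24, slot 25 ⇒ 0x2D004 (P0/RW0/US1/PS0)
  → PAGE_NOT_PRESENT  (2 entries read)

Access #3 PA: FAULT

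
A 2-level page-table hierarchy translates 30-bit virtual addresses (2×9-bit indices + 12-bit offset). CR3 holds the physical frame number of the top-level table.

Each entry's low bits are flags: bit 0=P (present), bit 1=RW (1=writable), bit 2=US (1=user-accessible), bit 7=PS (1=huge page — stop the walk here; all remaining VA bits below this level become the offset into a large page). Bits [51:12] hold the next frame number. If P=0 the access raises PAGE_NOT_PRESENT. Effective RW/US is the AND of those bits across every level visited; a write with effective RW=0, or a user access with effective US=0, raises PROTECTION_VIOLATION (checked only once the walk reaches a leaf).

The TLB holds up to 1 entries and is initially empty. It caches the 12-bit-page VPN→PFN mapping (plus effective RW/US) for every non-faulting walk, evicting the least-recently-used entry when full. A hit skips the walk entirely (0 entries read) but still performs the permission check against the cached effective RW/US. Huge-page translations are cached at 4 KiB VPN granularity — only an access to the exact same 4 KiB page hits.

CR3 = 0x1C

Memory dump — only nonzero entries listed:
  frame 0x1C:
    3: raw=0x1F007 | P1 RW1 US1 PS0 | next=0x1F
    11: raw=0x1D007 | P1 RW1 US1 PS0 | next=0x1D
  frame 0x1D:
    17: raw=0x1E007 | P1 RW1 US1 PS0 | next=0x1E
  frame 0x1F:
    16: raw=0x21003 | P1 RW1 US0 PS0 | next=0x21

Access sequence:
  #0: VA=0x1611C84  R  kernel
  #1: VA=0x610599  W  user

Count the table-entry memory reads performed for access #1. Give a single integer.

Trace:
#0 VA=0x1611C84 (r,kernel):
  L0 @0x1C[11] → 0x1D007  P=1,RW=1,US=1,PS=0
  L1 @0x1D[17] → 0x1E007  P=1,RW=1,US=1,PS=0
  → PA=0x1EC84  (2 entries read)
#1 VA=0x610599 (w,user):
  L0 @0x1C[3] → 0x1F007  P=1,RW=1,US=1,PS=0
  L1 @0x1F[16] → 0x21003  P=1,RW=1,US=0,PS=0
  ✗ PROTECTION_VIOLATION  [2 reads]

Entries read for #1: 2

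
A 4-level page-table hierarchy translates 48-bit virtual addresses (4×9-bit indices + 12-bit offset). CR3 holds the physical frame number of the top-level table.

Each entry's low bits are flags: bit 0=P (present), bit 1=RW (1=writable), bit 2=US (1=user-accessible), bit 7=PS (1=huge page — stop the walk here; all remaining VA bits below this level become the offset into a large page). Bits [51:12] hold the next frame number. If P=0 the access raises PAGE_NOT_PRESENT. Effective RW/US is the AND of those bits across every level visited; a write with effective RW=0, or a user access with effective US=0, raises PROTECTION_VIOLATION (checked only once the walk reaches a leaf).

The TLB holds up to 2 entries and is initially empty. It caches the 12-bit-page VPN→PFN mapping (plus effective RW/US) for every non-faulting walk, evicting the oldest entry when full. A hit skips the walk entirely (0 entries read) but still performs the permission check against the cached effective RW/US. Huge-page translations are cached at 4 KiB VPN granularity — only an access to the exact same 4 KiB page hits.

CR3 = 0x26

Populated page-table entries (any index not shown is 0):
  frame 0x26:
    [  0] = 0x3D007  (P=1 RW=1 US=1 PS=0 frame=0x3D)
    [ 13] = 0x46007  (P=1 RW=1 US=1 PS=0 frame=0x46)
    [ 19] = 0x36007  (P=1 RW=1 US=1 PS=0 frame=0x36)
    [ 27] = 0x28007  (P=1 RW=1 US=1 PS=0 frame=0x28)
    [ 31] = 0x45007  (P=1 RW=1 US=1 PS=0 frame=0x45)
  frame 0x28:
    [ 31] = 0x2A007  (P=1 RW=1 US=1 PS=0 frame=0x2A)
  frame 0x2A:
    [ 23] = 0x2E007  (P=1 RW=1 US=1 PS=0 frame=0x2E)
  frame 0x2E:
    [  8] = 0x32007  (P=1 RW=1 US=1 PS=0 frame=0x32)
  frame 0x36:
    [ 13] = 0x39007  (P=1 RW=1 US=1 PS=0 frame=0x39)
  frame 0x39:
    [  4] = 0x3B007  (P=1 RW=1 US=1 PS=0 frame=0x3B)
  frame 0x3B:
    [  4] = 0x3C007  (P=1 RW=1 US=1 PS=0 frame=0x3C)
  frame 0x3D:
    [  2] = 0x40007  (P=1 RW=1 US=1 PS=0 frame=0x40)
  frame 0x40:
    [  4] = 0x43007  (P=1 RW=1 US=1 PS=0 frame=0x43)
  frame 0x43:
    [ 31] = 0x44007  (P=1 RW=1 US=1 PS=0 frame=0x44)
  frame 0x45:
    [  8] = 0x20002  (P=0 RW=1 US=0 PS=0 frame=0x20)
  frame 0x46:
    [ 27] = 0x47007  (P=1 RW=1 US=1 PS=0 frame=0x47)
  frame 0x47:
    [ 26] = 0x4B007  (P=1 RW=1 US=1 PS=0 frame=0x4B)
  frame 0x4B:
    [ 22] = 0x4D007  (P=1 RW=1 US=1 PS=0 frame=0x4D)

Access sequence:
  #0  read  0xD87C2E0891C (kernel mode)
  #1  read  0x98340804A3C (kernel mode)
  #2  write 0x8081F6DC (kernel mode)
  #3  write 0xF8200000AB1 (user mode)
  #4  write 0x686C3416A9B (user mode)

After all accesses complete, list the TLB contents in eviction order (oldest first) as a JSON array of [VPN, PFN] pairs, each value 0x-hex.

Trace:
#0 VA=0xD87C2E0891C (r,kernel):
  [0] read 0x26 idx=27: raw=0x28007 flags P=1 W=1 U=1 S=0
  [1] read 0x28 idx=31: raw=0x2A007 flags P=1 W=1 U=1 S=0
  [2] read 0x2A idx=23: raw=0x2E007 flags P=1 W=1 U=1 S=0
  [3] read 0x2E idx=8: raw=0x32007 flags P=1 W=1 U=1 S=0
  → PA=0x3291C  (4 entries read)
#1 VA=0x98340804A3C (r,kernel):
  [0] read 0x26 idx=19: raw=0x36007 flags P=1 W=1 U=1 S=0
  [1] read 0x36 idx=13: raw=0x39007 flags P=1 W=1 U=1 S=0
  [2] read 0x39 idx=4: raw=0x3B007 flags P=1 W=1 U=1 S=0
  [3] read 0x3B idx=4: raw=0x3C007 flags P=1 W=1 U=1 S=0
  → PA=0x3CA3C  (4 entries read)
#2 VA=0x8081F6DC (w,kernel):
  [0] read 0x26 idx=0: raw=0x3D007 flags P=1 W=1 U=1 S=0
  [1] read 0x3D idx=2: raw=0x40007 flags P=1 W=1 U=1 S=0
  [2] read 0x40 idx=4: raw=0x43007 flags P=1 W=1 U=1 S=0
  [3] read 0x43 idx=31: raw=0x44007 flags P=1 W=1 U=1 S=0
  → PA=0x446DC  (4 entries read)
#3 VA=0xF8200000AB1 (w,user):
  [0] read 0x26 idx=31: raw=0x45007 flags P=1 W=1 U=1 S=0
  [1] read 0x45 idx=8: raw=0x20002 flags P=0 W=1 U=0 S=0
  ✗ PAGE_NOT_PRESENT  [2 reads]
#4 VA=0x686C3416A9B (w,user):
  [0] read 0x26 idx=13: raw=0x46007 flags P=1 W=1 U=1 S=0
  [1] read 0x46 idx=27: raw=0x47007 flags P=1 W=1 U=1 S=0
  [2] read 0x47 idx=26: raw=0x4B007 flags P=1 W=1 U=1 S=0
  [3] read 0x4B idx=22: raw=0x4D007 flags P=1 W=1 U=1 S=0
  → PA=0x4DA9B  (4 entries read)

TLB: [["0x8081F", "0x44"], ["0x686C3416", "0x4D"]]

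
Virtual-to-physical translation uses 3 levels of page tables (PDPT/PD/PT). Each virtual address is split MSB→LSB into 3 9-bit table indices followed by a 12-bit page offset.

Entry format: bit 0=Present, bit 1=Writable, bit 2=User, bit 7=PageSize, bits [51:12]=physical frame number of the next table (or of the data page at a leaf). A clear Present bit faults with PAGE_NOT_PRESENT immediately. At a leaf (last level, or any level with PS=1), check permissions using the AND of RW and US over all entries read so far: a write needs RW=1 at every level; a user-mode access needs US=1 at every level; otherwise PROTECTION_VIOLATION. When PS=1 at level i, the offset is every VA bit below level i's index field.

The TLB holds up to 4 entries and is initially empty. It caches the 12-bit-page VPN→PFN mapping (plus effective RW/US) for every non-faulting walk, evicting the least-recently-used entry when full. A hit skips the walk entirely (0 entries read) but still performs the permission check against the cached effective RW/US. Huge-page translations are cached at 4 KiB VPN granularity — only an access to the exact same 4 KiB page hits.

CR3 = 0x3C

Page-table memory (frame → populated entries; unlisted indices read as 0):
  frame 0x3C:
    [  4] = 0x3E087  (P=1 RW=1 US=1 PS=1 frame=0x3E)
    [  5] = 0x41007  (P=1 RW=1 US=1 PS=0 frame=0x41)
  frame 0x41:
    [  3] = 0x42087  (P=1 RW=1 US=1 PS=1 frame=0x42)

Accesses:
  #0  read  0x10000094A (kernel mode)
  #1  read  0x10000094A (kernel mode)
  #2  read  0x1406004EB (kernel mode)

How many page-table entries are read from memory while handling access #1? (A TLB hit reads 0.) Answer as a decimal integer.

Walk each access:
#0 VA=0x10000094A (r,kernel):
  L0: frame=0x3C idx=4 entry=0x3E087 [P=1 RW=1 US=1 PS=1]
  ⇒ phys 0x3E94A (huge @L0)  [1 reads]
#1 VA=0x10000094A (r,kernel):
  TLB hit vpn=0x100000 → PA=0x3E94A
#2 VA=0x1406004EB (r,kernel):
  L0: frame=0x3C idx=5 entry=0x41007 [P=1 RW=1 US=1 PS=0]
  L1: frame=0x41 idx=3 entry=0x42087 [P=1 RW=1 US=1 PS=1]
  ⇒ phys 0x424EB (huge @L1)  [2 reads]

Entries read for #1: 0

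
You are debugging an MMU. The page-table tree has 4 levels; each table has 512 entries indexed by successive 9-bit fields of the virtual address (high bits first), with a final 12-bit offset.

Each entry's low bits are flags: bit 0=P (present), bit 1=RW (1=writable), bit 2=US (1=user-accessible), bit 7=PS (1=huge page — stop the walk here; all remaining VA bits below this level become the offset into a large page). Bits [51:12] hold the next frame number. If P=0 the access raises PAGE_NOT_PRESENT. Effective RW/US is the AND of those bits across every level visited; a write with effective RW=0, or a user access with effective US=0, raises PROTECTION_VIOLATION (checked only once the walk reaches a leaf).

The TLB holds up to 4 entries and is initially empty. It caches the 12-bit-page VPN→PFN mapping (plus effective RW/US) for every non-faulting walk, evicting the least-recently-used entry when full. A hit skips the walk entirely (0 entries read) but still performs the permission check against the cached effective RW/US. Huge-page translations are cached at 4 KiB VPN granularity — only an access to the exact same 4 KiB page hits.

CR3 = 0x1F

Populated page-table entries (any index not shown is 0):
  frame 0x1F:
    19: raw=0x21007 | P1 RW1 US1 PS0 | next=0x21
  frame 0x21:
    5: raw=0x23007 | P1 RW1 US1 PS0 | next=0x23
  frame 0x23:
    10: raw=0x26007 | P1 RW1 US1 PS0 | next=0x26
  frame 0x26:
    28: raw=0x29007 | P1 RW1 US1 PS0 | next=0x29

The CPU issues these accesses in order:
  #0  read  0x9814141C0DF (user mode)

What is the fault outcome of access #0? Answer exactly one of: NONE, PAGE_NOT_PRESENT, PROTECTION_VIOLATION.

Walk each access:
#0 VA=0x9814141C0DF (r,user):
  L0 @0x1F[19] → 0x21007  P=1,RW=1,US=1,PS=0
  L1 @0x21[5] → 0x23007  P=1,RW=1,US=1,PS=0
  L2 @0x23[10] → 0x26007  P=1,RW=1,US=1,PS=0
  L3 @0x26[28] → 0x29007  P=1,RW=1,US=1,PS=0
  ✓ 0x290DF  — 4 lookups

Access #0 fault: NONE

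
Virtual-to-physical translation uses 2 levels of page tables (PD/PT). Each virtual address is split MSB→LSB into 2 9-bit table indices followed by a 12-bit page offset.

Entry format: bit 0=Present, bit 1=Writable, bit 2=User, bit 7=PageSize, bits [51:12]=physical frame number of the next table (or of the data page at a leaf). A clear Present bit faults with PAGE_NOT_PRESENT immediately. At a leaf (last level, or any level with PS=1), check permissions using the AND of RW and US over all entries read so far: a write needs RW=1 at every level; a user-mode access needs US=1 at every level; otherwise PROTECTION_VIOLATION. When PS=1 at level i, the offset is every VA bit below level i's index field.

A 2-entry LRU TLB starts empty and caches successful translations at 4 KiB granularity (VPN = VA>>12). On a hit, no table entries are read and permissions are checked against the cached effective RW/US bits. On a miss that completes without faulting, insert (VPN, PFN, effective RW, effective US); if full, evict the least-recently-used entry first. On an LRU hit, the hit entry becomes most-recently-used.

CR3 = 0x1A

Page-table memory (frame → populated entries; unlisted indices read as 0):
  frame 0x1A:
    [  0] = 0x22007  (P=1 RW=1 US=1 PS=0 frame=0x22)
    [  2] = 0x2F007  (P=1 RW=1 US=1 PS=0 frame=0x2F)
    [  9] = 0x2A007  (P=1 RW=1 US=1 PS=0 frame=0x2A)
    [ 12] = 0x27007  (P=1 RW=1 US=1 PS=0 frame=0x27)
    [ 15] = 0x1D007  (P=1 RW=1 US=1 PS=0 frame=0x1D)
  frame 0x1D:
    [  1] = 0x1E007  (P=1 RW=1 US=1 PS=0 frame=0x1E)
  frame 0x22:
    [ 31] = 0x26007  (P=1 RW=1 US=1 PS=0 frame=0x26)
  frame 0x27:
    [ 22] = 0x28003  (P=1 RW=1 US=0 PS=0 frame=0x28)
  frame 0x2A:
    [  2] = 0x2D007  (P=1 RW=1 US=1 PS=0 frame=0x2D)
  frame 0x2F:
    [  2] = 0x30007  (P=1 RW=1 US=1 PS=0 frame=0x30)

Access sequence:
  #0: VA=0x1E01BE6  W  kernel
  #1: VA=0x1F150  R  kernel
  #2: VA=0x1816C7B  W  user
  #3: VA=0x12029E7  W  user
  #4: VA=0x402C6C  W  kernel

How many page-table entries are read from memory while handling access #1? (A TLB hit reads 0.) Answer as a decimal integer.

Walk each access:
#0 VA=0x1E01BE6 (w,kernel):
  L0: frame=0x1A idx=15 entry=0x1D007 [P=1 RW=1 US=1 PS=0]
  L1: frame=0x1D idx=1 entry=0x1E007 [P=1 RW=1 US=1 PS=0]
  ⇒ phys 0x1EBE6  [2 reads]
#1 VA=0x1F150 (r,kernel):
  L0: frame=0x1A idx=0 entry=0x22007 [P=1 RW=1 US=1 PS=0]
  L1: frame=0x22 idx=31 entry=0x26007 [P=1 RW=1 US=1 PS=0]
  ⇒ phys 0x26150  [2 reads]
#2 VA=0x1816C7B (w,user):
  L0: frame=0x1A idx=12 entry=0x27007 [P=1 RW=1 US=1 PS=0]
  L1: frame=0x27 idx=22 entry=0x28003 [P=1 RW=1 US=0 PS=0]
  ⇒ fault: PROTECTION_VIOLATION  — 2 lookups
#3 VA=0x12029E7 (w,user):
  L0: frame=0x1A idx=9 entry=0x2A007 [P=1 RW=1 US=1 PS=0]
  L1: frame=0x2A idx=2 entry=0x2D007 [P=1 RW=1 US=1 PS=0]
  ⇒ phys 0x2D9E7  [2 reads]
#4 VA=0x402C6C (w,kernel):
  L0: frame=0x1A idx=2 entry=0x2F007 [P=1 RW=1 US=1 PS=0]
  L1: frame=0x2F idx=2 entry=0x30007 [P=1 RW=1 US=1 PS=0]
  ⇒ phys 0x30C6C  [2 reads]

Entries read for #1: 2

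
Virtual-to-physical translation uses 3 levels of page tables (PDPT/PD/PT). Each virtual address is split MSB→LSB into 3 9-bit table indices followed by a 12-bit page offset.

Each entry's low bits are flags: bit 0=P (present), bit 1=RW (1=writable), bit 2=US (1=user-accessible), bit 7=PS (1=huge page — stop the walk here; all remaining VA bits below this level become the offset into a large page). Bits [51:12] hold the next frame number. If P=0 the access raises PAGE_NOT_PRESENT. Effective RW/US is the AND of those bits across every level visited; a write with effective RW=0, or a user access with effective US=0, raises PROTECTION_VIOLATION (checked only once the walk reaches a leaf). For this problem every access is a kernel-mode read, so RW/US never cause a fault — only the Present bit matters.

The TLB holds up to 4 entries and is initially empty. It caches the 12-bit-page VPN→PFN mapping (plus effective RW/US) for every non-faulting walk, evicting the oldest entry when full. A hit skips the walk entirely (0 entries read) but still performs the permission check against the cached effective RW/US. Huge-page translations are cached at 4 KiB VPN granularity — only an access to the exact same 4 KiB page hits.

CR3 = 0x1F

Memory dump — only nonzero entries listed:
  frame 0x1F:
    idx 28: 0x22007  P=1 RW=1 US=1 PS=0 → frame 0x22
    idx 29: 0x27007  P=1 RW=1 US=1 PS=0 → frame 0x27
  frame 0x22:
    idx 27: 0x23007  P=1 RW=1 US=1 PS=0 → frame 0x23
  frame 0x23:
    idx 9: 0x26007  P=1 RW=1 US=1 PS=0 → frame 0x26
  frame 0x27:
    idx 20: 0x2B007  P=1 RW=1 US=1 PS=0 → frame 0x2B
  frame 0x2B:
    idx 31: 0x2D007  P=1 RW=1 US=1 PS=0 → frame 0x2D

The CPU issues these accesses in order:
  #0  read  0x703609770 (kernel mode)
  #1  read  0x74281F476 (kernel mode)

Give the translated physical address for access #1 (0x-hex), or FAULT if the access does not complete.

Per-access translation:
#0 VA=0x703609770 (r,kernel):
  lvl0: tbl 0x1F, slot 28 ⇒ 0x22007 (P1/RW1/US1/PS0)
  lvl1: tbl 0x22, slot 27 ⇒ 0x23007 (P1/RW1/US1/PS0)
  lvl2: tbl 0x23, slot 9 ⇒ 0x26007 (P1/RW1/US1/PS0)
  → PA=0x26770  (3 entries read)
#1 VA=0x74281F476 (r,kernel):
  lvl0: tbl 0x1F, slot 29 ⇒ 0x27007 (P1/RW1/US1/PS0)
  lvl1: tbl 0x27, slot 20 ⇒ 0x2B007 (P1/RW1/US1/PS0)
  lvl2: tbl 0x2B, slot 31 ⇒ 0x2D007 (P1/RW1/US1/PS0)
  → PA=0x2D476  (3 entries read)

Access #1 PA: 0x2D476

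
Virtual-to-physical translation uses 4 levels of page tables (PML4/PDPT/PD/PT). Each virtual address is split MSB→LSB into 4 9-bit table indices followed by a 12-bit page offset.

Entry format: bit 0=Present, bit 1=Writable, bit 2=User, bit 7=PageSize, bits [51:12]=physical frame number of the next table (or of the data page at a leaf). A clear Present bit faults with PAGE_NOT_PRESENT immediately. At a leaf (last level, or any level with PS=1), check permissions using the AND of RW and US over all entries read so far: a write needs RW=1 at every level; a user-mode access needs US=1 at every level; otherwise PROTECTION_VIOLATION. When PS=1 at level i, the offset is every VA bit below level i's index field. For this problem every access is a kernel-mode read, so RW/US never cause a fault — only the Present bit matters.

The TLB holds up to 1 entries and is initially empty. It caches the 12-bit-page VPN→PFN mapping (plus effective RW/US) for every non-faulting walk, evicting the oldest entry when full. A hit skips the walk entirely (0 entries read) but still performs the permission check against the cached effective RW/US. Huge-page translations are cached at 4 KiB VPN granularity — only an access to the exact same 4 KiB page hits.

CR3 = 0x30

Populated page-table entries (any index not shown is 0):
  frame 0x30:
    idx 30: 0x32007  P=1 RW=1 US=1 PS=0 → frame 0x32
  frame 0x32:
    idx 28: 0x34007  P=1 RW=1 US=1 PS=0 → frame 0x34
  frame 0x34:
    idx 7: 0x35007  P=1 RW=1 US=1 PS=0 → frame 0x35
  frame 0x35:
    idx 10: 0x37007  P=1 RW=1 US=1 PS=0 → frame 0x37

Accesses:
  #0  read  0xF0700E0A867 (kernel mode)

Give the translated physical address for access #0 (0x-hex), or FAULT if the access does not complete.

Trace:
#0 VA=0xF0700E0A867 (r,kernel):
  [0] read 0x30 idx=30: raw=0x32007 flags P=1 W=1 U=1 S=0
  [1] read 0x32 idx=28: raw=0x34007 flags P=1 W=1 U=1 S=0
  [2] read 0x34 idx=7: raw=0x35007 flags P=1 W=1 U=1 S=0
  [3] read 0x35 idx=10: raw=0x37007 flags P=1 W=1 U=1 S=0
  ⇒ phys 0x37867  [4 reads]

Access #0 PA: 0x37867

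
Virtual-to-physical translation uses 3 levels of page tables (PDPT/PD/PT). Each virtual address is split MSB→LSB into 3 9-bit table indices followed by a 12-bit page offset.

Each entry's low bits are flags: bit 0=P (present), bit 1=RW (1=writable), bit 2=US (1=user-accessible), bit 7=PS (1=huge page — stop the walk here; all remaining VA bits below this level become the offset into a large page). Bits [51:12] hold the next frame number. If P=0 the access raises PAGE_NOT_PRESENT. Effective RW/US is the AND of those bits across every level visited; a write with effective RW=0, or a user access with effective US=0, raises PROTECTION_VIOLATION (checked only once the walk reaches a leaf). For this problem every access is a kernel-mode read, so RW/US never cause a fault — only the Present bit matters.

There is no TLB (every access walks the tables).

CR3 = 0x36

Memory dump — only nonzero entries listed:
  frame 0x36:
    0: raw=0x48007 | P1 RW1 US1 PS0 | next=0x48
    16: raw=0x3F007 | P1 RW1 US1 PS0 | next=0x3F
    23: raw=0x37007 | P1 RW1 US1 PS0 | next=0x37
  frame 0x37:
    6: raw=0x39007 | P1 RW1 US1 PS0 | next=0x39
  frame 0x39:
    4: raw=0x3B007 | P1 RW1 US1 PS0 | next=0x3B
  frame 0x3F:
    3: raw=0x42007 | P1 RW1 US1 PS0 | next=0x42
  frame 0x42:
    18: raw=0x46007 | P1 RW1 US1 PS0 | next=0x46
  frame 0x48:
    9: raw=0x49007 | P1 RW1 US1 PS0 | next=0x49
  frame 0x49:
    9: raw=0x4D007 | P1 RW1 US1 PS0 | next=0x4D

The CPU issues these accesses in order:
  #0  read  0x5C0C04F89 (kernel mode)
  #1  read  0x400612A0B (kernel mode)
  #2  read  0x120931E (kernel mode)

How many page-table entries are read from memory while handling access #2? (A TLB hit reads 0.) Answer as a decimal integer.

Trace:
#0 VA=0x5C0C04F89 (r,kernel):
  L0: frame=0x36 idx=23 entry=0x37007 [P=1 RW=1 US=1 PS=0]
  L1: frame=0x37 idx=6 entry=0x39007 [P=1 RW=1 US=1 PS=0]
  L2: frame=0x39 idx=4 entry=0x3B007 [P=1 RW=1 US=1 PS=0]
  → PA=0x3BF89  (3 entries read)
#1 VA=0x400612A0B (r,kernel):
  L0: frame=0x36 idx=16 entry=0x3F007 [P=1 RW=1 US=1 PS=0]
  L1: frame=0x3F idx=3 entry=0x42007 [P=1 RW=1 US=1 PS=0]
  L2: frame=0x42 idx=18 entry=0x46007 [P=1 RW=1 US=1 PS=0]
  → PA=0x46A0B  (3 entries read)
#2 VA=0x120931E (r,kernel):
  L0: frame=0x36 idx=0 entry=0x48007 [P=1 RW=1 US=1 PS=0]
  L1: frame=0x48 idx=9 entry=0x49007 [P=1 RW=1 US=1 PS=0]
  L2: frame=0x49 idx=9 entry=0x4D007 [P=1 RW=1 US=1 PS=0]
  → PA=0x4D31E  (3 entries read)

Entries read for #2: 3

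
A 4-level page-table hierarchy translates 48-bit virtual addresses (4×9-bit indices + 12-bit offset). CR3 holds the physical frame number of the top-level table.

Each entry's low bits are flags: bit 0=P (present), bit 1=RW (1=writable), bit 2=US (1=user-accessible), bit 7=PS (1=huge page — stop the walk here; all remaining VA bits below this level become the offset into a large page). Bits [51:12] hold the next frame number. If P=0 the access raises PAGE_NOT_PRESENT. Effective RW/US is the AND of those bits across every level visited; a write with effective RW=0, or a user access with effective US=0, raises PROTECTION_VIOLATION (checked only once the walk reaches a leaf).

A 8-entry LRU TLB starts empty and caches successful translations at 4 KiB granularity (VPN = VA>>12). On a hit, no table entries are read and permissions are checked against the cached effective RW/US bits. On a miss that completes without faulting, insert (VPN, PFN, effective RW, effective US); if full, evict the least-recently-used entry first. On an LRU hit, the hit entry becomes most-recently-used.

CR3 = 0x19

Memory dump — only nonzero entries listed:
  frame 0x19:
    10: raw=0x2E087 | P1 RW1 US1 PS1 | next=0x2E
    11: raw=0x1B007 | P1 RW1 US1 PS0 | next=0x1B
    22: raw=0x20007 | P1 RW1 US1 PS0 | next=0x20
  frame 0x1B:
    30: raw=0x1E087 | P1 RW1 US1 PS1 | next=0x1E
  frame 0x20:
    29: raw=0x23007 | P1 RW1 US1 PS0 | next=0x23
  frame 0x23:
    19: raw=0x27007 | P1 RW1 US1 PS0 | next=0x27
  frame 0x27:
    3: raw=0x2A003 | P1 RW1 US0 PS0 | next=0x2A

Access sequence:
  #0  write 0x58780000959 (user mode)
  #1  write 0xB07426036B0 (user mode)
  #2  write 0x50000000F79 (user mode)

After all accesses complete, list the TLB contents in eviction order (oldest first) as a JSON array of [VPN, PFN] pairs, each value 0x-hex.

Trace:
#0 VA=0x58780000959 (w,user):
  lvl0: tbl 0x19, slot 11 ⇒ 0x1B007 (P1/RW1/US1/PS0)
  lvl1: tbl 0x1B, slot 30 ⇒ 0x1E087 (P1/RW1/US1/PS1)
  → PA=0x1E959 (huge @L1)  (2 entries read)
#1 VA=0xB07426036B0 (w,user):
  lvl0: tbl 0x19, slot 22 ⇒ 0x20007 (P1/RW1/US1/PS0)
  lvl1: tbl 0x20, slot 29 ⇒ 0x23007 (P1/RW1/US1/PS0)
  lvl2: tbl 0x23, slot 19 ⇒ 0x27007 (P1/RW1/US1/PS0)
  lvl3: tbl 0x27, slot 3 ⇒ 0x2A003 (P1/RW1/US0/PS0)
  → PROTECTION_VIOLATION  (4 entries read)
#2 VA=0x50000000F79 (w,user):
  lvl0: tbl 0x19, slot 10 ⇒ 0x2E087 (P1/RW1/US1/PS1)
  → PA=0x2EF79 (huge @L0)  (1 entries read)

TLB: [["0x58780000", "0x1E"], ["0x50000000", "0x2E"]]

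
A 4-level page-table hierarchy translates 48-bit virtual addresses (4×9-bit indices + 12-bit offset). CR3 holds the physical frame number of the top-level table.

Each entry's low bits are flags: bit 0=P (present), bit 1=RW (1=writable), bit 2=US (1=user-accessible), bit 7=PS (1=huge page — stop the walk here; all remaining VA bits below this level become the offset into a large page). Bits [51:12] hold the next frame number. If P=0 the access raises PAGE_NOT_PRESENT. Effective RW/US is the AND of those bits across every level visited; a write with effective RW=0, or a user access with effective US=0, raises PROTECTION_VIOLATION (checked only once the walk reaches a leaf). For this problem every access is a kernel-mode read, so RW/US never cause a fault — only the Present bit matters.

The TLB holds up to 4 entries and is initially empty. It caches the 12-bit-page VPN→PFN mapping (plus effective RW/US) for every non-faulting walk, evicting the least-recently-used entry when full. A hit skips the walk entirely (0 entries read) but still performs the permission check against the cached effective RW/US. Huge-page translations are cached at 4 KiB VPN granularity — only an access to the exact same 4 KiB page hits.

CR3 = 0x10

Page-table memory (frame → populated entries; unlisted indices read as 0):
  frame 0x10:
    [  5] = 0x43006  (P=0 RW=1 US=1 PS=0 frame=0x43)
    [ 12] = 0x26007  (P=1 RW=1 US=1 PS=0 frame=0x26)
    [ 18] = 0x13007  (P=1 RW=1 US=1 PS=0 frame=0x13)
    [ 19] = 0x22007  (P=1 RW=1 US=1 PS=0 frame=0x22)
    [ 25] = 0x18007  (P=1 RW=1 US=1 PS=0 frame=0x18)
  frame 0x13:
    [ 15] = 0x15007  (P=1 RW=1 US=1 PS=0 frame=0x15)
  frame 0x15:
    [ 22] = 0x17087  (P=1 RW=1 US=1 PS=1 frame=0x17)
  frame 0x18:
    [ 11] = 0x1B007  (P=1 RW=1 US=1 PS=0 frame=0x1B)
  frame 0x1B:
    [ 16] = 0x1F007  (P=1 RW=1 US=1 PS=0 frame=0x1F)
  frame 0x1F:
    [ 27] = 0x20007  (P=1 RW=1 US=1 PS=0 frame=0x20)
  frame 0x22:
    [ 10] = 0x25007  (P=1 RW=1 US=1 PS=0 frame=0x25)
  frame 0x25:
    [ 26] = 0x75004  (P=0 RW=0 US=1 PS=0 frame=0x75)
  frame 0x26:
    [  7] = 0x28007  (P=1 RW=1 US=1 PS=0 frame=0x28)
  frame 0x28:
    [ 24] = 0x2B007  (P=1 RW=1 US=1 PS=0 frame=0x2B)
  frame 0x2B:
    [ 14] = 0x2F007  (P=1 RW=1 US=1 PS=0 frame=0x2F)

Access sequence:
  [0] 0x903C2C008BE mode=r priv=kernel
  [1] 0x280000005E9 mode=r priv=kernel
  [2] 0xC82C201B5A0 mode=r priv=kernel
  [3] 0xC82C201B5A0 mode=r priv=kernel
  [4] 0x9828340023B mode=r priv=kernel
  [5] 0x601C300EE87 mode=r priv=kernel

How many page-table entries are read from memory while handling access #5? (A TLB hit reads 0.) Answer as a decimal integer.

Walk each access:
#0 VA=0x903C2C008BE (r,kernel):
  [0] read 0x10 idx=18: raw=0x13007 flags P=1 W=1 U=1 S=0
  [1] read 0x13 idx=15: raw=0x15007 flags P=1 W=1 U=1 S=0
  [2] read 0x15 idx=22: raw=0x17087 flags P=1 W=1 U=1 S=1
  → PA=0x178BE (huge @L2)  (3 entries read)
#1 VA=0x280000005E9 (r,kernel):
  [0] read 0x10 idx=5: raw=0x43006 flags P=0 W=1 U=1 S=0
  → PAGE_NOT_PRESENT  (1 entries read)
#2 VA=0xC82C201B5A0 (r,kernel):
  [0] read 0x10 idx=25: raw=0x18007 flags P=1 W=1 U=1 S=0
  [1] read 0x18 idx=11: raw=0x1B007 flags P=1 W=1 U=1 S=0
  [2] read 0x1B idx=16: raw=0x1F007 flags P=1 W=1 U=1 S=0
  [3] read 0x1F idx=27: raw=0x20007 flags P=1 W=1 U=1 S=0
  → PA=0x205A0  (4 entries read)
#3 VA=0xC82C201B5A0 (r,kernel):
  TLB hit vpn=0xC82C201B → PA=0x205A0
#4 VA=0x9828340023B (r,kernel):
  [0] read 0x10 idx=19: raw=0x22007 flags P=1 W=1 U=1 S=0
  [1] read 0x22 idx=10: raw=0x25007 flags P=1 W=1 U=1 S=0
  [2] read 0x25 idx=26: raw=0x75004 flags P=0 W=0 U=1 S=0
  → PAGE_NOT_PRESENT  (3 entries read)
#5 VA=0x601C300EE87 (r,kernel):
  [0] read 0x10 idx=12: raw=0x26007 flags P=1 W=1 U=1 S=0
  [1] read 0x26 idx=7: raw=0x28007 flags P=1 W=1 U=1 S=0
  [2] read 0x28 idx=24: raw=0x2B007 flags P=1 W=1 U=1 S=0
  [3] read 0x2B idx=14: raw=0x2F007 flags P=1 W=1 U=1 S=0
  → PA=0x2FE87  (4 entries read)

Entries read for #5: 4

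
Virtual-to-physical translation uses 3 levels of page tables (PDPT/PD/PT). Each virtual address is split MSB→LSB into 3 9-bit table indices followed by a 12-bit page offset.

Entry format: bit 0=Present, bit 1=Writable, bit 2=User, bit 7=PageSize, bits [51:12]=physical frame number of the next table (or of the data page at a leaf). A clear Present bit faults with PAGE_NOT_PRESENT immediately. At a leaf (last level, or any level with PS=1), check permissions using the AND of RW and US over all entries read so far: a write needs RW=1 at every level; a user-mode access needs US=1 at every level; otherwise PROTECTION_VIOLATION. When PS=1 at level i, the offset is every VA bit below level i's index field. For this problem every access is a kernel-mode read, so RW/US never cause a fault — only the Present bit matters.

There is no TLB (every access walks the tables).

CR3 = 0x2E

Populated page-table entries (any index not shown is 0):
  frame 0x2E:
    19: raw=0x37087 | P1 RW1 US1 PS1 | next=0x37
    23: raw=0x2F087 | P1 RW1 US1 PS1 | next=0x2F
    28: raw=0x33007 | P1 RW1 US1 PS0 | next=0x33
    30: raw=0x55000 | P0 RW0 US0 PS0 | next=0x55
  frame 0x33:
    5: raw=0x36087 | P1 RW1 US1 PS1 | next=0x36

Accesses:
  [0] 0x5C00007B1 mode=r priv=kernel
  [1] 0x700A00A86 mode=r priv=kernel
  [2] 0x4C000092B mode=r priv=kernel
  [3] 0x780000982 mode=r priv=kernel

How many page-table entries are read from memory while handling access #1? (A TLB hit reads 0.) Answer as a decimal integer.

Per-access translation:
#0 VA=0x5C00007B1 (r,kernel):
  L0 @0x2E[23] → 0x2F087  P=1,RW=1,US=1,PS=1
  ✓ 0x2F7B1 (huge @L0)  — 1 lookups
#1 VA=0x700A00A86 (r,kernel):
  L0 @0x2E[28] → 0x33007  P=1,RW=1,US=1,PS=0
  L1 @0x33[5] → 0x36087  P=1,RW=1,US=1,PS=1
  ✓ 0x36A86 (huge @L1)  — 2 lookups
#2 VA=0x4C000092B (r,kernel):
  L0 @0x2E[19] → 0x37087  P=1,RW=1,US=1,PS=1
  ✓ 0x3792B (huge @L0)  — 1 lookups
#3 VA=0x780000982 (r,kernel):
  L0 @0x2E[30] → 0x55000  P=0,RW=0,US=0,PS=0
  ✗ PAGE_NOT_PRESENT  [1 reads]

Entries read for #1: 2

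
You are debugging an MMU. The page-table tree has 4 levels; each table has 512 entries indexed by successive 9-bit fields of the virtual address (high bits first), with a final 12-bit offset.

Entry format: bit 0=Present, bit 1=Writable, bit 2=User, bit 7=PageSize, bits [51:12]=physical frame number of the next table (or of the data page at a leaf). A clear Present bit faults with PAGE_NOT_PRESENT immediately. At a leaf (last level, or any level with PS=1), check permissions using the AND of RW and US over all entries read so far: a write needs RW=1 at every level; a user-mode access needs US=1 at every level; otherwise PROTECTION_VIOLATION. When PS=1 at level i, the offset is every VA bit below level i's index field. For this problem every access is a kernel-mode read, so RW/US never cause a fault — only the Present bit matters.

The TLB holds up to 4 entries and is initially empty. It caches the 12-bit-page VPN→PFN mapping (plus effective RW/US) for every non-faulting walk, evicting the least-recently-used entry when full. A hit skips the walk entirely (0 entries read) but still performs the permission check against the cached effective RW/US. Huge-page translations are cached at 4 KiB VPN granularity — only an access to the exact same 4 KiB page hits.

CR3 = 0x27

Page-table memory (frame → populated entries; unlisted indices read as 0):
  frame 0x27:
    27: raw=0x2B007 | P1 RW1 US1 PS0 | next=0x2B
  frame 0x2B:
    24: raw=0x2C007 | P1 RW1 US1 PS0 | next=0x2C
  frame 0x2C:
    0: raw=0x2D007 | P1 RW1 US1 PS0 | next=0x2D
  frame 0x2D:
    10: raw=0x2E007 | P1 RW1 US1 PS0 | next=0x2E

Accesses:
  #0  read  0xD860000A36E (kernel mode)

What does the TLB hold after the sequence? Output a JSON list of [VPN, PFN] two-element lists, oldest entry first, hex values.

Trace:
#0 VA=0xD860000A36E (r,kernel):
  L0: frame=0x27 idx=27 entry=0x2B007 [P=1 RW=1 US=1 PS=0]
  L1: frame=0x2B idx=24 entry=0x2C007 [P=1 RW=1 US=1 PS=0]
  L2: frame=0x2C idx=0 entry=0x2D007 [P=1 RW=1 US=1 PS=0]
  L3: frame=0x2D idx=10 entry=0x2E007 [P=1 RW=1 US=1 PS=0]
  → PA=0x2E36E  (4 entries read)

TLB: [["0xD860000A", "0x2E"]]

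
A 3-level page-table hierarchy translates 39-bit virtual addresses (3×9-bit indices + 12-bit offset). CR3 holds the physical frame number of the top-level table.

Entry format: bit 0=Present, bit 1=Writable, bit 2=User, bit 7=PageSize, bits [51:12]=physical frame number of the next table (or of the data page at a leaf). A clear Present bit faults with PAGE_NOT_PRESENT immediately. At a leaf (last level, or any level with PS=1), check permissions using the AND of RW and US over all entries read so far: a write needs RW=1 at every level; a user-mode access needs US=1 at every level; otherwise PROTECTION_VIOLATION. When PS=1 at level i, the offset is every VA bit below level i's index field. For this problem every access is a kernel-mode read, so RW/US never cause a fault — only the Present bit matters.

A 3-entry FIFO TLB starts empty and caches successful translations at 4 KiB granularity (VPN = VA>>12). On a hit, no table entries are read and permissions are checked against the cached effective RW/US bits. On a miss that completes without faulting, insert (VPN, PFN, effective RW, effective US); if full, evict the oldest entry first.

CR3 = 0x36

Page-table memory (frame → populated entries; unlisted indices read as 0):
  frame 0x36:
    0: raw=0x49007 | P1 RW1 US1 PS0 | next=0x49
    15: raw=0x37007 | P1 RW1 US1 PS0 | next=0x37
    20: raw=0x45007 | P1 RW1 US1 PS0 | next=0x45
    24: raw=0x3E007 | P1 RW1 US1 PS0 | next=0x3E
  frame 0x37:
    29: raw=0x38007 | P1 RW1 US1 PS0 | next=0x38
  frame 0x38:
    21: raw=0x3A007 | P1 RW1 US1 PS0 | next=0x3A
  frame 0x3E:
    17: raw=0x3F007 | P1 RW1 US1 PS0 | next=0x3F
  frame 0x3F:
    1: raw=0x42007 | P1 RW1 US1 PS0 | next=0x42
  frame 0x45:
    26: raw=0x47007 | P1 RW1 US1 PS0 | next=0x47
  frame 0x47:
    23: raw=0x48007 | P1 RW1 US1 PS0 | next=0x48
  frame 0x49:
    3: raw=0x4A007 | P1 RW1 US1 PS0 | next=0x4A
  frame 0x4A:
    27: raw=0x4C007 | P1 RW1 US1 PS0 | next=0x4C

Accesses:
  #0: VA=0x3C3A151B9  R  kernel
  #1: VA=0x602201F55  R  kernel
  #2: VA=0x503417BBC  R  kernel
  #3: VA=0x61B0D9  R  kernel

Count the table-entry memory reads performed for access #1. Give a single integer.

Per-access translation:
#0 VA=0x3C3A151B9 (r,kernel):
  L0: frame=0x36 idx=15 entry=0x37007 [P=1 RW=1 US=1 PS=0]
  L1: frame=0x37 idx=29 entry=0x38007 [P=1 RW=1 US=1 PS=0]
  L2: frame=0x38 idx=21 entry=0x3A007 [P=1 RW=1 US=1 PS=0]
  ⇒ phys 0x3A1B9  [3 reads]
#1 VA=0x602201F55 (r,kernel):
  L0: frame=0x36 idx=24 entry=0x3E007 [P=1 RW=1 US=1 PS=0]
  L1: frame=0x3E idx=17 entry=0x3F007 [P=1 RW=1 US=1 PS=0]
  L2: frame=0x3F idx=1 entry=0x42007 [P=1 RW=1 US=1 PS=0]
  ⇒ phys 0x42F55  [3 reads]
#2 VA=0x503417BBC (r,kernel):
  L0: frame=0x36 idx=20 entry=0x45007 [P=1 RW=1 US=1 PS=0]
  L1: frame=0x45 idx=26 entry=0x47007 [P=1 RW=1 US=1 PS=0]
  L2: frame=0x47 idx=23 entry=0x48007 [P=1 RW=1 US=1 PS=0]
  ⇒ phys 0x48BBC  [3 reads]
#3 VA=0x61B0D9 (r,kernel):
  L0: frame=0x36 idx=0 entry=0x49007 [P=1 RW=1 US=1 PS=0]
  L1: frame=0x49 idx=3 entry=0x4A007 [P=1 RW=1 US=1 PS=0]
  L2: frame=0x4A idx=27 entry=0x4C007 [P=1 RW=1 US=1 PS=0]
  ⇒ phys 0x4C0D9  [3 reads]

Entries read for #1: 3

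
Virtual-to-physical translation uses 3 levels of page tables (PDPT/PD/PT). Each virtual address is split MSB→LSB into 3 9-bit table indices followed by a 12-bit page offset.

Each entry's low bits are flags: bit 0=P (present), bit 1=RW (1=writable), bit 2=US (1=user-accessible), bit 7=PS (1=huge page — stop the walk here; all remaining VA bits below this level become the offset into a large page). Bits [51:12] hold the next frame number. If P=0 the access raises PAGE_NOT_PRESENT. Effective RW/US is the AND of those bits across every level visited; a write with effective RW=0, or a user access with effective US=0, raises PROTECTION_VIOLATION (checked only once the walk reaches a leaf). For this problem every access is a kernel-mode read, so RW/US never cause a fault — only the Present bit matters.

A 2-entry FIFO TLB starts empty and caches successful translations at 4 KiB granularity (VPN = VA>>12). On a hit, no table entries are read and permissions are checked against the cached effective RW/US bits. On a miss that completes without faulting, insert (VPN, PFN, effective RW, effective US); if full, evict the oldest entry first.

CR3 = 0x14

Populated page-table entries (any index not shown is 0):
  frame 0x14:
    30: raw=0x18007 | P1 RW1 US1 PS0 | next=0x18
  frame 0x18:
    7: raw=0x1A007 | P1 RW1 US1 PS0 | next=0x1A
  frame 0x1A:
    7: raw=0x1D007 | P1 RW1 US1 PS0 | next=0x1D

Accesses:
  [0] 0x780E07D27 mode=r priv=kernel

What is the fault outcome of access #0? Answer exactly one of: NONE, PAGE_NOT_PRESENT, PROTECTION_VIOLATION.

Walk each access:
#0 VA=0x780E07D27 (r,kernel):
  L0 @0x14[30] → 0x18007  P=1,RW=1,US=1,PS=0
  L1 @0x18[7] → 0x1A007  P=1,RW=1,US=1,PS=0
  L2 @0x1A[7] → 0x1D007  P=1,RW=1,US=1,PS=0
  → PA=0x1DD27  (3 entries read)

Access #0 fault: NONE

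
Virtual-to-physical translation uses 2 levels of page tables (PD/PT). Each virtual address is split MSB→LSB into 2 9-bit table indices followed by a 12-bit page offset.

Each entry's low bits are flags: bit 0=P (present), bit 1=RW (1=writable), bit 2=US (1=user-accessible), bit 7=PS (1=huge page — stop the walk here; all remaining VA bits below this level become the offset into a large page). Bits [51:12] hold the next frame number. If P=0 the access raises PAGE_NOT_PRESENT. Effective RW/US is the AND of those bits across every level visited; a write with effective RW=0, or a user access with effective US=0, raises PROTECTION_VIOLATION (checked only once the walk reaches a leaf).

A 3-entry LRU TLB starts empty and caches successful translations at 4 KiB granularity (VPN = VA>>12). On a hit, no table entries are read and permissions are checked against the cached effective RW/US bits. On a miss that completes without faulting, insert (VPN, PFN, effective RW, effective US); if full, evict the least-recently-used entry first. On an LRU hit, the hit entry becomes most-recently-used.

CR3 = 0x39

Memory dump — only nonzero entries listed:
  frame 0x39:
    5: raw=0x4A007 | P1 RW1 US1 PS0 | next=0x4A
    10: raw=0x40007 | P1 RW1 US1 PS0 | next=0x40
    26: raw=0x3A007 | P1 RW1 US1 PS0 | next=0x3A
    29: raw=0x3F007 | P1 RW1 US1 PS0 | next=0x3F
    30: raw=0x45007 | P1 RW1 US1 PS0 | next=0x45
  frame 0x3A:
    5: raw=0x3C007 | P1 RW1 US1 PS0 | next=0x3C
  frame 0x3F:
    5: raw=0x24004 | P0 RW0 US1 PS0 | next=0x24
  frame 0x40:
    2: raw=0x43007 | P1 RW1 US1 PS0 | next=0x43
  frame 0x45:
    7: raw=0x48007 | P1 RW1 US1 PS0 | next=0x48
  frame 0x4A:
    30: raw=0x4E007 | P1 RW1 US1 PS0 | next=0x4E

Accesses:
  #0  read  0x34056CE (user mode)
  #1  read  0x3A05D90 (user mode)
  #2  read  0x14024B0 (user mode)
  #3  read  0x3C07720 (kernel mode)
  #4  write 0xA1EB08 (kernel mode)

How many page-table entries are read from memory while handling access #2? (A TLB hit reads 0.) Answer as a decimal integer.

Trace:
#0 VA=0x34056CE (r,user):
  L0: frame=0x39 idx=26 entry=0x3A007 [P=1 RW=1 US=1 PS=0]
  L1: frame=0x3A idx=5 entry=0x3C007 [P=1 RW=1 US=1 PS=0]
  ⇒ phys 0x3C6CE  [2 reads]
#1 VA=0x3A05D90 (r,user):
  L0: frame=0x39 idx=29 entry=0x3F007 [P=1 RW=1 US=1 PS=0]
  L1: frame=0x3F idx=5 entry=0x24004 [P=0 RW=0 US=1 PS=0]
  ⇒ fault: PAGE_NOT_PRESENT  — 2 lookups
#2 VA=0x14024B0 (r,user):
  L0: frame=0x39 idx=10 entry=0x40007 [P=1 RW=1 US=1 PS=0]
  L1: frame=0x40 idx=2 entry=0x43007 [P=1 RW=1 US=1 PS=0]
  ⇒ phys 0x434B0  [2 reads]
#3 VA=0x3C07720 (r,kernel):
  L0: frame=0x39 idx=30 entry=0x45007 [P=1 RW=1 US=1 PS=0]
  L1: frame=0x45 idx=7 entry=0x48007 [P=1 RW=1 US=1 PS=0]
  ⇒ phys 0x48720  [2 reads]
#4 VA=0xA1EB08 (w,kernel):
  L0: frame=0x39 idx=5 entry=0x4A007 [P=1 RW=1 US=1 PS=0]
  L1: frame=0x4A idx=30 entry=0x4E007 [P=1 RW=1 US=1 PS=0]
  ⇒ phys 0x4EB08  [2 reads]

Entries read for #2: 2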